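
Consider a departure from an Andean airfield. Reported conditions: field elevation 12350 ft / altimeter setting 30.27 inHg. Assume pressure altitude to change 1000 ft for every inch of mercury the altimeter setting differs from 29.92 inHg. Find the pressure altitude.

12000 ft

Pressure correction = (29.92 − 30.27) × 1000 = -350 ft.
Pressure altitude = 12350 + (-350) = 12000 ft.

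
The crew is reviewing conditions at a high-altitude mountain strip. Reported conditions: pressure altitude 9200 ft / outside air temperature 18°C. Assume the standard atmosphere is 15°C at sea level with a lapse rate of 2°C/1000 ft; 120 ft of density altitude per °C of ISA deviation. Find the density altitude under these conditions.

11768 ft

ISA temperature at 9200 ft = 15 − 2 × (9200/1000) = -3.4°C.
ISA deviation = 18 − (-3.4) = +21.4°C.
Density altitude = 9200 + 120 × (21.4) = 9200 + (+2568) = 11768 ft.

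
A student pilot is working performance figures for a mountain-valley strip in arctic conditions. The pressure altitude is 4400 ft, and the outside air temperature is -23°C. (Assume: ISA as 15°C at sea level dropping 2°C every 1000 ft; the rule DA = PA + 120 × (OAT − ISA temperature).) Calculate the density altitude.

896 ft

ISA temperature at 4400 ft = 15 − 2 × (4400/1000) = 6.2°C.
ISA deviation = -23 − 6.2 = -29.2°C.
Density altitude = 4400 + 120 × (-29.2) = 4400 + (-3504) = 896 ft.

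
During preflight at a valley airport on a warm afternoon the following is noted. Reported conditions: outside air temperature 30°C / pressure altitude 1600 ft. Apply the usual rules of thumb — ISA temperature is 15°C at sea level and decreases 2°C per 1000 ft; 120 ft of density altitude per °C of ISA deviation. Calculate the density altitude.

ISA temperature at 1600 ft = 15 − 2 × (1600/1000) = 11.8°C.
ISA deviation = 30 − 11.8 = +18.2°C.
Density altitude = 1600 + 120 × (18.2) = 1600 + (+2184) = 3784 ft.

3784 ft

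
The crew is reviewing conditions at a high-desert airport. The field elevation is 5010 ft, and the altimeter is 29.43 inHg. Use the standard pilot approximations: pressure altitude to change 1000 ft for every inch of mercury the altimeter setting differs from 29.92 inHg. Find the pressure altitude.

Pressure correction = (29.92 − 29.43) × 1000 = +490 ft.
Pressure altitude = 5010 + (+490) = 5500 ft.

5500 ft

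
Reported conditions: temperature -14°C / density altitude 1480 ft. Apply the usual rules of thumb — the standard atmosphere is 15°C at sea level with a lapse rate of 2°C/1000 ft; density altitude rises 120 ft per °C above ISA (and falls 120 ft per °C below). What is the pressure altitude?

DA = PA + 120 × (OAT − (15 − 2·PA/1000)) = PA + 120·OAT − 1800 + 0.24·PA = 1.24·PA + 120·OAT − 1800.
So 1.24·PA = 1480 − 120 × (-14) + 1800 = 4960.
PA = 4960 / 1.24 = 4000 ft.

4000 ft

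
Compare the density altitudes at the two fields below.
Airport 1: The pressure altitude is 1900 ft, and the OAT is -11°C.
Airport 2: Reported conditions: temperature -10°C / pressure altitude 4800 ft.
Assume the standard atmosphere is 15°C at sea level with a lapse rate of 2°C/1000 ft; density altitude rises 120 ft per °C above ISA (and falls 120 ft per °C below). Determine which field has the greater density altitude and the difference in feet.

Airport 1: ISA temp = 11.2°C, deviation -22.2°C, DA = 1900 + 120 × (-22.2) = -764 ft.
Airport 2: ISA temp = 5.4°C, deviation -15.4°C, DA = 4800 + 120 × (-15.4) = 2952 ft.
Airport 2 is higher by 2952 − (-764) = 3716 ft.

Airport 2 by 3716 ft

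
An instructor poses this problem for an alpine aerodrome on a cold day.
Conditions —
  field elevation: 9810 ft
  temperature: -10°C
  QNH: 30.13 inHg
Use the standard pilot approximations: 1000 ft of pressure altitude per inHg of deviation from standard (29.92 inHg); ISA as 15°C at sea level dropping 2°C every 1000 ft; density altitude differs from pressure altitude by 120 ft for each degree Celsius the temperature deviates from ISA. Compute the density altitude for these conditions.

Pressure altitude = 9810 + (29.92 − 30.13) × 1000 = 9810 + (-210) = 9600 ft.
ISA temperature at 9600 ft = 15 − 2 × (9600/1000) = -4.2°C.
ISA deviation = -10 − (-4.2) = -5.8°C.
Density altitude = 9600 + 120 × (-5.8) = 8904 ft.

8904 ft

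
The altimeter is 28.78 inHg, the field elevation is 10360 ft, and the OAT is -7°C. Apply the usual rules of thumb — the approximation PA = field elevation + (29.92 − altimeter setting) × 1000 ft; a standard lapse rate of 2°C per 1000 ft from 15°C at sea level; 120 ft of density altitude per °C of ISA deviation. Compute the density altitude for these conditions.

Pressure altitude = 10360 + (29.92 − 28.78) × 1000 = 10360 + (+1140) = 11500 ft.
ISA temperature at 11500 ft = 15 − 2 × (11500/1000) = -8°C.
ISA deviation = -7 − (-8) = +1°C.
Density altitude = 11500 + 120 × (1) = 11620 ft.

11620 ft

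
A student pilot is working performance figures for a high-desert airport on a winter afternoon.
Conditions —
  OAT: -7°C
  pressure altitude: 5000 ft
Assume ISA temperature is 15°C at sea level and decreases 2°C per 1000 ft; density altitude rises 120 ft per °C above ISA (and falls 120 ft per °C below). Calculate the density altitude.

3560 ft

ISA temperature at 5000 ft = 15 − 2 × (5000/1000) = 5°C.
ISA deviation = -7 − 5 = -12°C.
Density altitude = 5000 + 120 × (-12) = 5000 + (-1440) = 3560 ft.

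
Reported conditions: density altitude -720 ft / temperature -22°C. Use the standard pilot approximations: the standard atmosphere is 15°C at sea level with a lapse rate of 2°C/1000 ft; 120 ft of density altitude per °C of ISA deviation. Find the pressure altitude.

DA = PA + 120 × (OAT − (15 − 2·PA/1000)) = PA + 120·OAT − 1800 + 0.24·PA = 1.24·PA + 120·OAT − 1800.
So 1.24·PA = -720 − 120 × (-22) + 1800 = 3720.
PA = 3720 / 1.24 = 3000 ft.

3000 ft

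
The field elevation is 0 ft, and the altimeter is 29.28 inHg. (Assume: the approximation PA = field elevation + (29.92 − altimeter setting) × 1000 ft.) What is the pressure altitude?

Pressure correction = (29.92 − 29.28) × 1000 = +640 ft.
Pressure altitude = 0 + (+640) = 640 ft.

640 ft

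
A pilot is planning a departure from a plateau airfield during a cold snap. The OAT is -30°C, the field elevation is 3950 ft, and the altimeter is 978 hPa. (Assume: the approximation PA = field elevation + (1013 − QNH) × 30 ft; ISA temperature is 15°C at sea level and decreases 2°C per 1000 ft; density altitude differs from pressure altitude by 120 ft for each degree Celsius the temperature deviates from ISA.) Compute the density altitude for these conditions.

Pressure altitude = 3950 + (1013 − 978) × 30 = 3950 + (+1050) = 5000 ft.
ISA temperature at 5000 ft = 15 − 2 × (5000/1000) = 5°C.
ISA deviation = -30 − 5 = -35°C.
Density altitude = 5000 + 120 × (-35) = 800 ft.

800 ft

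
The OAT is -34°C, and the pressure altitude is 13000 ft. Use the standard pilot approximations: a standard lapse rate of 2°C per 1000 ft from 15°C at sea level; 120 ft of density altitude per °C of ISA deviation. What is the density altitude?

10240 ft

ISA temperature at 13000 ft = 15 − 2 × (13000/1000) = -11°C.
ISA deviation = -34 − (-11) = -23°C.
Density altitude = 13000 + 120 × (-23) = 13000 + (-2760) = 10240 ft.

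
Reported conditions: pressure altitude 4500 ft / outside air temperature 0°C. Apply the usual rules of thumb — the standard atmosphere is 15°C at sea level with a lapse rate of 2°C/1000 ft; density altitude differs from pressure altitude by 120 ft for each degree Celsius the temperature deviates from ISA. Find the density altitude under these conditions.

3780 ft

ISA temperature at 4500 ft = 15 − 2 × (4500/1000) = 6°C.
ISA deviation = 0 − 6 = -6°C.
Density altitude = 4500 + 120 × (-6) = 4500 + (-720) = 3780 ft.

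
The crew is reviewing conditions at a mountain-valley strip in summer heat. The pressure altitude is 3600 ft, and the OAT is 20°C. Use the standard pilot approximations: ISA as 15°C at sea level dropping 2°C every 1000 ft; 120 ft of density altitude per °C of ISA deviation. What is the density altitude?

ISA temperature at 3600 ft = 15 − 2 × (3600/1000) = 7.8°C.
ISA deviation = 20 − 7.8 = +12.2°C.
Density altitude = 3600 + 120 × (12.2) = 3600 + (+1464) = 5064 ft.

5064 ft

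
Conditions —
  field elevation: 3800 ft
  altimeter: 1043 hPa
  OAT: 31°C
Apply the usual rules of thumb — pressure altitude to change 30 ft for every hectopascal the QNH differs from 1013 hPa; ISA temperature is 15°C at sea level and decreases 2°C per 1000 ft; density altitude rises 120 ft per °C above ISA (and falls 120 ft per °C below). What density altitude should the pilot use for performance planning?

5516 ft

Pressure altitude = 3800 + (1013 − 1043) × 30 = 3800 + (-900) = 2900 ft.
ISA temperature at 2900 ft = 15 − 2 × (2900/1000) = 9.2°C.
ISA deviation = 31 − 9.2 = +21.8°C.
Density altitude = 2900 + 120 × (21.8) = 5516 ft.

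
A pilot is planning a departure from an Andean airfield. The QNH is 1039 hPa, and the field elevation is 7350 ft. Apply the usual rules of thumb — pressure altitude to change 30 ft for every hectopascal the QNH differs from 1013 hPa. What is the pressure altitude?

Pressure correction = (1013 − 1039) × 30 = -780 ft.
Pressure altitude = 7350 + (-780) = 6570 ft.

6570 ft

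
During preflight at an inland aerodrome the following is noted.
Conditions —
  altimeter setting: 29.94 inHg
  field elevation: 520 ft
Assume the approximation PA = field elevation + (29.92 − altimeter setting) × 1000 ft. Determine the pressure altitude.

Pressure correction = (29.92 − 29.94) × 1000 = -20 ft.
Pressure altitude = 520 + (-20) = 500 ft.

500 ft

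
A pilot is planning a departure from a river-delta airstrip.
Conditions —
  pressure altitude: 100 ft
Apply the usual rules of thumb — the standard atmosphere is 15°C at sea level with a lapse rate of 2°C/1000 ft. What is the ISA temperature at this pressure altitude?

14.8°C

ISA temperature = 15 − 2 × (100/1000) = 15 − 0.2 = 14.8°C.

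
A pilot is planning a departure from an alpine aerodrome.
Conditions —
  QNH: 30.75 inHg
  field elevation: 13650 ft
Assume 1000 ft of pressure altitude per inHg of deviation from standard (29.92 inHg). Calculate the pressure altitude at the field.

12820 ft

Pressure correction = (29.92 − 30.75) × 1000 = -830 ft.
Pressure altitude = 13650 + (-830) = 12820 ft.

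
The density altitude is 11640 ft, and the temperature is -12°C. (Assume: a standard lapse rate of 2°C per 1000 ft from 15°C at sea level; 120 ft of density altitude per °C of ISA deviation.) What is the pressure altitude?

DA = PA + 120 × (OAT − (15 − 2·PA/1000)) = PA + 120·OAT − 1800 + 0.24·PA = 1.24·PA + 120·OAT − 1800.
So 1.24·PA = 11640 − 120 × (-12) + 1800 = 14880.
PA = 14880 / 1.24 = 12000 ft.

12000 ft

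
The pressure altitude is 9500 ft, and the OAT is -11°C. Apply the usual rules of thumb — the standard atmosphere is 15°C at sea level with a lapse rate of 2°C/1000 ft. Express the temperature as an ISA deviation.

ISA temperature at 9500 ft = 15 − 2 × (9500/1000) = -4°C.
Deviation = OAT − ISA = -11 − (-4) = -7°C.

ISA-7°C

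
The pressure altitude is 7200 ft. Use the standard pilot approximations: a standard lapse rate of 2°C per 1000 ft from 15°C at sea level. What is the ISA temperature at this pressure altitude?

0.6°C

ISA temperature = 15 − 2 × (7200/1000) = 15 − 14.4 = 0.6°C.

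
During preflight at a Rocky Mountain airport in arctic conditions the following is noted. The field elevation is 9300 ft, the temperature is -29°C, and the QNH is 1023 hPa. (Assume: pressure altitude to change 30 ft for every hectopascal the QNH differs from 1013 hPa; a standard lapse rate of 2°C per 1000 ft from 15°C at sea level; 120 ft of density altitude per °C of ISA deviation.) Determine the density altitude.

Pressure altitude = 9300 + (1013 − 1023) × 30 = 9300 + (-300) = 9000 ft.
ISA temperature at 9000 ft = 15 − 2 × (9000/1000) = -3°C.
ISA deviation = -29 − (-3) = -26°C.
Density altitude = 9000 + 120 × (-26) = 5880 ft.

5880 ft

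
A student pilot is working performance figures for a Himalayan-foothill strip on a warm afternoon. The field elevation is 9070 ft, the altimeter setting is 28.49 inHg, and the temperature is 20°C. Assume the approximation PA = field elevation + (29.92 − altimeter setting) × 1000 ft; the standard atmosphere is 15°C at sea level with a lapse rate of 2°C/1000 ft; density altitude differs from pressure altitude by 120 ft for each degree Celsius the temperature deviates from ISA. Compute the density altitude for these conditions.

13620 ft

Pressure altitude = 9070 + (29.92 − 28.49) × 1000 = 9070 + (+1430) = 10500 ft.
ISA temperature at 10500 ft = 15 − 2 × (10500/1000) = -6°C.
ISA deviation = 20 − (-6) = +26°C.
Density altitude = 10500 + 120 × (26) = 13620 ft.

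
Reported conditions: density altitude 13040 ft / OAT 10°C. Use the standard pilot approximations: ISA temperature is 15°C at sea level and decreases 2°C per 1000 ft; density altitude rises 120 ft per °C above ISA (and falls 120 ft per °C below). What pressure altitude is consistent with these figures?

DA = PA + 120 × (OAT − (15 − 2·PA/1000)) = PA + 120·OAT − 1800 + 0.24·PA = 1.24·PA + 120·OAT − 1800.
So 1.24·PA = 13040 − 120 × 10 + 1800 = 13640.
PA = 13640 / 1.24 = 11000 ft.

11000 ft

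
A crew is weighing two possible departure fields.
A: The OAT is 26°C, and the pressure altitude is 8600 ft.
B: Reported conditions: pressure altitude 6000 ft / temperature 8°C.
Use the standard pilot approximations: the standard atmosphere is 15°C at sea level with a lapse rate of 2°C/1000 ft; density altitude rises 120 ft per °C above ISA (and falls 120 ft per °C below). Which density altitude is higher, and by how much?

A: ISA temp = -2.2°C, deviation +28.2°C, DA = 8600 + 120 × 28.2 = 11984 ft.
B: ISA temp = 3°C, deviation +5°C, DA = 6000 + 120 × 5 = 6600 ft.
A is higher by 11984 − 6600 = 5384 ft.

A by 5384 ft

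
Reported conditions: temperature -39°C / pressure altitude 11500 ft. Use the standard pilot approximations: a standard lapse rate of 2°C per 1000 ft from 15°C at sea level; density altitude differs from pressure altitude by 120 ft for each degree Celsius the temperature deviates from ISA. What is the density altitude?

7780 ft

ISA temperature at 11500 ft = 15 − 2 × (11500/1000) = -8°C.
ISA deviation = -39 − (-8) = -31°C.
Density altitude = 11500 + 120 × (-31) = 11500 + (-3720) = 7780 ft.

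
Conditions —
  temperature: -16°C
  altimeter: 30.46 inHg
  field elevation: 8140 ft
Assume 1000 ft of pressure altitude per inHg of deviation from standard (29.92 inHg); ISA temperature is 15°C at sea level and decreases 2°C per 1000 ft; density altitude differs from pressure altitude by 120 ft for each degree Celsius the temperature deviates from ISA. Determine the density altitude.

Pressure altitude = 8140 + (29.92 − 30.46) × 1000 = 8140 + (-540) = 7600 ft.
ISA temperature at 7600 ft = 15 − 2 × (7600/1000) = -0.2°C.
ISA deviation = -16 − (-0.2) = -15.8°C.
Density altitude = 7600 + 120 × (-15.8) = 5704 ft.

5704 ft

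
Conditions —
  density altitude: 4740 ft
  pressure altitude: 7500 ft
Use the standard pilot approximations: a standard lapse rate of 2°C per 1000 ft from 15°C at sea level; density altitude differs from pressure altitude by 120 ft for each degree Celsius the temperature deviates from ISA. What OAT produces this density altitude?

Density altitude − pressure altitude = 4740 − 7500 = -2760 ft.
At 120 ft/°C that is an ISA deviation of -2760/120 = -23°C.
ISA temperature at 7500 ft = 15 − 2 × (7500/1000) = 0°C.
OAT = ISA + deviation = 0 + (-23) = -23°C.

-23°C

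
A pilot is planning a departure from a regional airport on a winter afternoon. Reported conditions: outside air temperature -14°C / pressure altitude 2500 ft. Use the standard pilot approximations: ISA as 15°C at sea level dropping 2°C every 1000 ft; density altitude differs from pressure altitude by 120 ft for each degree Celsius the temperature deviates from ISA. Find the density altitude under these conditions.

ISA temperature at 2500 ft = 15 − 2 × (2500/1000) = 10°C.
ISA deviation = -14 − 10 = -24°C.
Density altitude = 2500 + 120 × (-24) = 2500 + (-2880) = -380 ft.

-380 ft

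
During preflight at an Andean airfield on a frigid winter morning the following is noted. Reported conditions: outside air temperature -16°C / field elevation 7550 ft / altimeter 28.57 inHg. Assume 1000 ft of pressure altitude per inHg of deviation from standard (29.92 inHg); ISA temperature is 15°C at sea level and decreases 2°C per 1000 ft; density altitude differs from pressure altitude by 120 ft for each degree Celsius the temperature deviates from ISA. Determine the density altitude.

Pressure altitude = 7550 + (29.92 − 28.57) × 1000 = 7550 + (+1350) = 8900 ft.
ISA temperature at 8900 ft = 15 − 2 × (8900/1000) = -2.8°C.
ISA deviation = -16 − (-2.8) = -13.2°C.
Density altitude = 8900 + 120 × (-13.2) = 7316 ft.

7316 ft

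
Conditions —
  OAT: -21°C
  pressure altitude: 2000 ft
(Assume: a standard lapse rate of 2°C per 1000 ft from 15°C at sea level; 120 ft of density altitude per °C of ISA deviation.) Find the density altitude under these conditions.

ISA temperature at 2000 ft = 15 − 2 × (2000/1000) = 11°C.
ISA deviation = -21 − 11 = -32°C.
Density altitude = 2000 + 120 × (-32) = 2000 + (-3840) = -1840 ft.

-1840 ft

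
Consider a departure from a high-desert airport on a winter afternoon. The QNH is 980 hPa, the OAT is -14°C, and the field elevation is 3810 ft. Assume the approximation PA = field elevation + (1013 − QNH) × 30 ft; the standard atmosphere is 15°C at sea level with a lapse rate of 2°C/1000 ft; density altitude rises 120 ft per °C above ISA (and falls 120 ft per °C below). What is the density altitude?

2472 ft

Pressure altitude = 3810 + (1013 − 980) × 30 = 3810 + (+990) = 4800 ft.
ISA temperature at 4800 ft = 15 − 2 × (4800/1000) = 5.4°C.
ISA deviation = -14 − 5.4 = -19.4°C.
Density altitude = 4800 + 120 × (-19.4) = 2472 ft.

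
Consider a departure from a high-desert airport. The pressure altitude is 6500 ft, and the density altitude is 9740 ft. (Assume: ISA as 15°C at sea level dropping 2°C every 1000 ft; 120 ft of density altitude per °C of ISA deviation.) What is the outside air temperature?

29°C

Density altitude − pressure altitude = 9740 − 6500 = +3240 ft.
At 120 ft/°C that is an ISA deviation of 3240/120 = +27°C.
ISA temperature at 6500 ft = 15 − 2 × (6500/1000) = 2°C.
OAT = ISA + deviation = 2 + (+27) = 29°C.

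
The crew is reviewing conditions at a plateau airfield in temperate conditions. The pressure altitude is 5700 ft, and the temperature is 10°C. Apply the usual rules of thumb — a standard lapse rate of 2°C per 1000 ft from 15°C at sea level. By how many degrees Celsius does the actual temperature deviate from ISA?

ISA temperature at 5700 ft = 15 − 2 × (5700/1000) = 3.6°C.
Deviation = OAT − ISA = 10 − 3.6 = +6.4°C.

ISA+6.4°C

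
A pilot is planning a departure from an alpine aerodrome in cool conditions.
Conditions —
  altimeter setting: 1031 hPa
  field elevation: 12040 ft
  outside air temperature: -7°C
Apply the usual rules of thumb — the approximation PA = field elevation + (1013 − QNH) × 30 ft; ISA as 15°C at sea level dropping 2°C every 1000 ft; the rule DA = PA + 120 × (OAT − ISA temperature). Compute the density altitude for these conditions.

Pressure altitude = 12040 + (1013 − 1031) × 30 = 12040 + (-540) = 11500 ft.
ISA temperature at 11500 ft = 15 − 2 × (11500/1000) = -8°C.
ISA deviation = -7 − (-8) = +1°C.
Density altitude = 11500 + 120 × (1) = 11620 ft.

11620 ft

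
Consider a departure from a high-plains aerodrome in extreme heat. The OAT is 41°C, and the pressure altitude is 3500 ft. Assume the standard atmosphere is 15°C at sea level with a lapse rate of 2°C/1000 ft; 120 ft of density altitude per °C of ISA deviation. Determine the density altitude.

ISA temperature at 3500 ft = 15 − 2 × (3500/1000) = 8°C.
ISA deviation = 41 − 8 = +33°C.
Density altitude = 3500 + 120 × (33) = 3500 + (+3960) = 7460 ft.

7460 ft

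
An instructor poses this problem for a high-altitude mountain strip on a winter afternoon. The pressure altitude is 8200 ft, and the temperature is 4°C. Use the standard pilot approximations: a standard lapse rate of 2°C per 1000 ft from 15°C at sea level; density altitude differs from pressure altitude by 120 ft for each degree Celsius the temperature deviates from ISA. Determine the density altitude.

8848 ft

ISA temperature at 8200 ft = 15 − 2 × (8200/1000) = -1.4°C.
ISA deviation = 4 − (-1.4) = +5.4°C.
Density altitude = 8200 + 120 × (5.4) = 8200 + (+648) = 8848 ft.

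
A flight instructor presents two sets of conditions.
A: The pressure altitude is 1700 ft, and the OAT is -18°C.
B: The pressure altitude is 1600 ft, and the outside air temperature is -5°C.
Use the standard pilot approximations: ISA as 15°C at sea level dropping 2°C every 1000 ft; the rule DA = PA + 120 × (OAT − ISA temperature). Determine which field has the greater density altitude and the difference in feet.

A: ISA temp = 11.6°C, deviation -29.6°C, DA = 1700 + 120 × (-29.6) = -1852 ft.
B: ISA temp = 11.8°C, deviation -16.8°C, DA = 1600 + 120 × (-16.8) = -416 ft.
B is higher by -416 − (-1852) = 1436 ft.

B by 1436 ft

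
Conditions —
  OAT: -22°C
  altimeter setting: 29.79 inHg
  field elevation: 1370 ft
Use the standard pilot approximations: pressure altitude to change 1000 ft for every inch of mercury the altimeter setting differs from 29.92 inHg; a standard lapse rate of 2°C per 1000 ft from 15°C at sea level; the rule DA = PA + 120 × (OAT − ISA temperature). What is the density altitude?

-2580 ft

Pressure altitude = 1370 + (29.92 − 29.79) × 1000 = 1370 + (+130) = 1500 ft.
ISA temperature at 1500 ft = 15 − 2 × (1500/1000) = 12°C.
ISA deviation = -22 − 12 = -34°C.
Density altitude = 1500 + 120 × (-34) = -2580 ft.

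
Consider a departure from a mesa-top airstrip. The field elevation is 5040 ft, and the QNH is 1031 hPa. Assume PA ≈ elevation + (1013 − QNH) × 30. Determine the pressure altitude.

4500 ft

Pressure correction = (1013 − 1031) × 30 = -540 ft.
Pressure altitude = 5040 + (-540) = 4500 ft.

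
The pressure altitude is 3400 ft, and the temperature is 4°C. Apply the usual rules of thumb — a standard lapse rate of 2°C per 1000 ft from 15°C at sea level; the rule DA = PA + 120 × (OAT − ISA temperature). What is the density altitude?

2896 ft

ISA temperature at 3400 ft = 15 − 2 × (3400/1000) = 8.2°C.
ISA deviation = 4 − 8.2 = -4.2°C.
Density altitude = 3400 + 120 × (-4.2) = 3400 + (-504) = 2896 ft.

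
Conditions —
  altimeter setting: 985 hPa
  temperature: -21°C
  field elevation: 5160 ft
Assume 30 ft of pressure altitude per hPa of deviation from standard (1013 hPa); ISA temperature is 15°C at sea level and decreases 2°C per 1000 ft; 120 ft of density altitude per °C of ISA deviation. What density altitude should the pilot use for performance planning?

Pressure altitude = 5160 + (1013 − 985) × 30 = 5160 + (+840) = 6000 ft.
ISA temperature at 6000 ft = 15 − 2 × (6000/1000) = 3°C.
ISA deviation = -21 − 3 = -24°C.
Density altitude = 6000 + 120 × (-24) = 3120 ft.

3120 ft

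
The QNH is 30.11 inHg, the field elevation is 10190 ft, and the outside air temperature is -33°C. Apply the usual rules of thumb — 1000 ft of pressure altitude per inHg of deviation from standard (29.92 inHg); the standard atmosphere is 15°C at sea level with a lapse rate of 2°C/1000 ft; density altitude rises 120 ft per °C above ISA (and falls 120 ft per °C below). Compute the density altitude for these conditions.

Pressure altitude = 10190 + (29.92 − 30.11) × 1000 = 10190 + (-190) = 10000 ft.
ISA temperature at 10000 ft = 15 − 2 × (10000/1000) = -5°C.
ISA deviation = -33 − (-5) = -28°C.
Density altitude = 10000 + 120 × (-28) = 6640 ft.

6640 ft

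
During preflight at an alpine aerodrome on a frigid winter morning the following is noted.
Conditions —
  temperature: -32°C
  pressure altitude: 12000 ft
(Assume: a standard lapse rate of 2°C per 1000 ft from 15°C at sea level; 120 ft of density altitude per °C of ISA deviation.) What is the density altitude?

9240 ft

ISA temperature at 12000 ft = 15 − 2 × (12000/1000) = -9°C.
ISA deviation = -32 − (-9) = -23°C.
Density altitude = 12000 + 120 × (-23) = 12000 + (-2760) = 9240 ft.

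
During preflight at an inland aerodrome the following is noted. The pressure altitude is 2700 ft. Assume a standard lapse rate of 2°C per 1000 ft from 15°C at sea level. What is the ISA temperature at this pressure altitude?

9.6°C

ISA temperature = 15 − 2 × (2700/1000) = 15 − 5.4 = 9.6°C.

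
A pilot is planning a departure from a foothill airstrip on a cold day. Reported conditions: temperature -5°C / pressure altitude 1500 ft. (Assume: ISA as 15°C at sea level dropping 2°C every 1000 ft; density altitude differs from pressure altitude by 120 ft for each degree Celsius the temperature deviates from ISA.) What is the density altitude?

ISA temperature at 1500 ft = 15 − 2 × (1500/1000) = 12°C.
ISA deviation = -5 − 12 = -17°C.
Density altitude = 1500 + 120 × (-17) = 1500 + (-2040) = -540 ft.

-540 ft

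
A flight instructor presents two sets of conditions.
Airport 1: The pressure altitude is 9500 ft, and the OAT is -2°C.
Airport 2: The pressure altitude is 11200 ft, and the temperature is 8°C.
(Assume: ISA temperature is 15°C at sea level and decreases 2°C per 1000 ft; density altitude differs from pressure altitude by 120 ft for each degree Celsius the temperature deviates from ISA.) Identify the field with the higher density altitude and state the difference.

Airport 1: ISA temp = -4°C, deviation +2°C, DA = 9500 + 120 × 2 = 9740 ft.
Airport 2: ISA temp = -7.4°C, deviation +15.4°C, DA = 11200 + 120 × 15.4 = 13048 ft.
Airport 2 is higher by 13048 − 9740 = 3308 ft.

Airport 2 by 3308 ft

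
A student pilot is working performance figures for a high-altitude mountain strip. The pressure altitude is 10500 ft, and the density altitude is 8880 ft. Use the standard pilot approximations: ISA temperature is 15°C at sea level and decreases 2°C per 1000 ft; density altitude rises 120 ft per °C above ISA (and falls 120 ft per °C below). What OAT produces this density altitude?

-19.5°C

Density altitude − pressure altitude = 8880 − 10500 = -1620 ft.
At 120 ft/°C that is an ISA deviation of -1620/120 = -13.5°C.
ISA temperature at 10500 ft = 15 − 2 × (10500/1000) = -6°C.
OAT = ISA + deviation = -6 + (-13.5) = -19.5°C.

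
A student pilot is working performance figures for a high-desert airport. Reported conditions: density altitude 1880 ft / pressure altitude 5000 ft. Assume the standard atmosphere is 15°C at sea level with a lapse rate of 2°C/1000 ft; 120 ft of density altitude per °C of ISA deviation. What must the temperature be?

Density altitude − pressure altitude = 1880 − 5000 = -3120 ft.
At 120 ft/°C that is an ISA deviation of -3120/120 = -26°C.
ISA temperature at 5000 ft = 15 − 2 × (5000/1000) = 5°C.
OAT = ISA + deviation = 5 + (-26) = -21°C.

-21°C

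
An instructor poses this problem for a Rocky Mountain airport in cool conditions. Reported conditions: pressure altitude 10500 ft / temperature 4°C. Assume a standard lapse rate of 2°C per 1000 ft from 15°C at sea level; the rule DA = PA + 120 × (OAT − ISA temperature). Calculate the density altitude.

11700 ft

ISA temperature at 10500 ft = 15 − 2 × (10500/1000) = -6°C.
ISA deviation = 4 − (-6) = +10°C.
Density altitude = 10500 + 120 × (10) = 10500 + (+1200) = 11700 ft.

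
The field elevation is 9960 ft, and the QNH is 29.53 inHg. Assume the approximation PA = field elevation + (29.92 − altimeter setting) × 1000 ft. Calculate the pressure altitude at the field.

Pressure correction = (29.92 − 29.53) × 1000 = +390 ft.
Pressure altitude = 9960 + (+390) = 10350 ft.

10350 ft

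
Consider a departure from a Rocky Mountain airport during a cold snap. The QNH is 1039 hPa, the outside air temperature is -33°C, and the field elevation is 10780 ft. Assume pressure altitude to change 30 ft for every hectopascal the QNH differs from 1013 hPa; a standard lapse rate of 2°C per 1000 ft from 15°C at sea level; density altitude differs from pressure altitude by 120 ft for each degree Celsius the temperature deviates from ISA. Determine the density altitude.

Pressure altitude = 10780 + (1013 − 1039) × 30 = 10780 + (-780) = 10000 ft.
ISA temperature at 10000 ft = 15 − 2 × (10000/1000) = -5°C.
ISA deviation = -33 − (-5) = -28°C.
Density altitude = 10000 + 120 × (-28) = 6640 ft.

6640 ft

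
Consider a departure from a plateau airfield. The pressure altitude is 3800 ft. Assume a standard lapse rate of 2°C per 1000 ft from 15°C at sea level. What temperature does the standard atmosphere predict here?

ISA temperature = 15 − 2 × (3800/1000) = 15 − 7.6 = 7.4°C.

7.4°C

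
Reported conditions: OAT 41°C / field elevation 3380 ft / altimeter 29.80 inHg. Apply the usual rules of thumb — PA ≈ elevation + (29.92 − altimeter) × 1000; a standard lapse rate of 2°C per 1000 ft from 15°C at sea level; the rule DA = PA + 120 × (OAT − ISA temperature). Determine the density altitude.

7460 ft

Pressure altitude = 3380 + (29.92 − 29.80) × 1000 = 3380 + (+120) = 3500 ft.
ISA temperature at 3500 ft = 15 − 2 × (3500/1000) = 8°C.
ISA deviation = 41 − 8 = +33°C.
Density altitude = 3500 + 120 × (33) = 7460 ft.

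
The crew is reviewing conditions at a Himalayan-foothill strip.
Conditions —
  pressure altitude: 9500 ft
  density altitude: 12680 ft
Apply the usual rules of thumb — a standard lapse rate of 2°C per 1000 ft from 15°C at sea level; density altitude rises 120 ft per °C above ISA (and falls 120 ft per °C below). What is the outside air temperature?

Density altitude − pressure altitude = 12680 − 9500 = +3180 ft.
At 120 ft/°C that is an ISA deviation of 3180/120 = +26.5°C.
ISA temperature at 9500 ft = 15 − 2 × (9500/1000) = -4°C.
OAT = ISA + deviation = -4 + (+26.5) = 22.5°C.

22.5°C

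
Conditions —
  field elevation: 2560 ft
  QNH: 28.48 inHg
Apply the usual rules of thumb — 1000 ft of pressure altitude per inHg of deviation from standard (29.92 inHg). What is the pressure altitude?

Pressure correction = (29.92 − 28.48) × 1000 = +1440 ft.
Pressure altitude = 2560 + (+1440) = 4000 ft.

4000 ft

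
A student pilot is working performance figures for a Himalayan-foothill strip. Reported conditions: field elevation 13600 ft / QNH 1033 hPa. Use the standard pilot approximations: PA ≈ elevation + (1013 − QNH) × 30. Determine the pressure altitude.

Pressure correction = (1013 − 1033) × 30 = -600 ft.
Pressure altitude = 13600 + (-600) = 13000 ft.

13000 ft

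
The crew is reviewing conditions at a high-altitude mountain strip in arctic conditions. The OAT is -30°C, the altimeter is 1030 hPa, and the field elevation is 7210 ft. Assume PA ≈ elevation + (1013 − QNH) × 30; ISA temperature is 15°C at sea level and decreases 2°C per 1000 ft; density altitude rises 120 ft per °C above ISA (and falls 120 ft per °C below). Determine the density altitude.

2908 ft

Pressure altitude = 7210 + (1013 − 1030) × 30 = 7210 + (-510) = 6700 ft.
ISA temperature at 6700 ft = 15 − 2 × (6700/1000) = 1.6°C.
ISA deviation = -30 − 1.6 = -31.6°C.
Density altitude = 6700 + 120 × (-31.6) = 2908 ft.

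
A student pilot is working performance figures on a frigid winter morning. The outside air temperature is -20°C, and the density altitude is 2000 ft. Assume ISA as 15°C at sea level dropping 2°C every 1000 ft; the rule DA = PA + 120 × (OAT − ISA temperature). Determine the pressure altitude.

DA = PA + 120 × (OAT − (15 − 2·PA/1000)) = PA + 120·OAT − 1800 + 0.24·PA = 1.24·PA + 120·OAT − 1800.
So 1.24·PA = 2000 − 120 × (-20) + 1800 = 6200.
PA = 6200 / 1.24 = 5000 ft.

5000 ft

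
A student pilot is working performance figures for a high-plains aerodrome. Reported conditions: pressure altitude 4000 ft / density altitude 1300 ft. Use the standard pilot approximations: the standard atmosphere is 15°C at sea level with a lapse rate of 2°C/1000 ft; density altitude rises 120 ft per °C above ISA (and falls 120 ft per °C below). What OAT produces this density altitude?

Density altitude − pressure altitude = 1300 − 4000 = -2700 ft.
At 120 ft/°C that is an ISA deviation of -2700/120 = -22.5°C.
ISA temperature at 4000 ft = 15 − 2 × (4000/1000) = 7°C.
OAT = ISA + deviation = 7 + (-22.5) = -15.5°C.

-15.5°C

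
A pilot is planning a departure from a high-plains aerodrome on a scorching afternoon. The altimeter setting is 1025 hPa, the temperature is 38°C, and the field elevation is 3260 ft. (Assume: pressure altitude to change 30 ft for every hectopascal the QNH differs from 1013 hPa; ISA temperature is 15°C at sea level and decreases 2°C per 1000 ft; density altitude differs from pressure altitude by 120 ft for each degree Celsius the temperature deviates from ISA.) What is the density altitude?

6356 ft

Pressure altitude = 3260 + (1013 − 1025) × 30 = 3260 + (-360) = 2900 ft.
ISA temperature at 2900 ft = 15 − 2 × (2900/1000) = 9.2°C.
ISA deviation = 38 − 9.2 = +28.8°C.
Density altitude = 2900 + 120 × (28.8) = 6356 ft.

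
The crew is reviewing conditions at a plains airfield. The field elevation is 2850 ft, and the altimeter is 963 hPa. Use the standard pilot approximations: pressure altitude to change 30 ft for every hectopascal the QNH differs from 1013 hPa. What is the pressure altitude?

Pressure correction = (1013 − 963) × 30 = +1500 ft.
Pressure altitude = 2850 + (+1500) = 4350 ft.

4350 ft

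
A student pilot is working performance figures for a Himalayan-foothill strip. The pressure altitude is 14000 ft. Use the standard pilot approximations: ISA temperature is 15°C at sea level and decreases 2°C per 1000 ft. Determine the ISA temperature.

ISA temperature = 15 − 2 × (14000/1000) = 15 − 28 = -13°C.

-13°C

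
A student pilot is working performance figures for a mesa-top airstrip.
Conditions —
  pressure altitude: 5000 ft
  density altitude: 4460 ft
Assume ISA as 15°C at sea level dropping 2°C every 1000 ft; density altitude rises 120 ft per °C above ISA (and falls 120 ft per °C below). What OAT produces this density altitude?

Density altitude − pressure altitude = 4460 − 5000 = -540 ft.
At 120 ft/°C that is an ISA deviation of -540/120 = -4.5°C.
ISA temperature at 5000 ft = 15 − 2 × (5000/1000) = 5°C.
OAT = ISA + deviation = 5 + (-4.5) = 0.5°C.

0.5°C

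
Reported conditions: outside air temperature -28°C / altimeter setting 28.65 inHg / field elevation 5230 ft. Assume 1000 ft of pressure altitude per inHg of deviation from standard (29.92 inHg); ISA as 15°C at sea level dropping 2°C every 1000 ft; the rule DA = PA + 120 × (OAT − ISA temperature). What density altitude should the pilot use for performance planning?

Pressure altitude = 5230 + (29.92 − 28.65) × 1000 = 5230 + (+1270) = 6500 ft.
ISA temperature at 6500 ft = 15 − 2 × (6500/1000) = 2°C.
ISA deviation = -28 − 2 = -30°C.
Density altitude = 6500 + 120 × (-30) = 2900 ft.

2900 ft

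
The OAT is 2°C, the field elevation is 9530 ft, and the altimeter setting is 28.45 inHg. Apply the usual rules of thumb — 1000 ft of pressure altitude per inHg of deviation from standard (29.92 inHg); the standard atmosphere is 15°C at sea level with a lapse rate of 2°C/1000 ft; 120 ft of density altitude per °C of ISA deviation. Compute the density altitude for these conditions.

Pressure altitude = 9530 + (29.92 − 28.45) × 1000 = 9530 + (+1470) = 11000 ft.
ISA temperature at 11000 ft = 15 − 2 × (11000/1000) = -7°C.
ISA deviation = 2 − (-7) = +9°C.
Density altitude = 11000 + 120 × (9) = 12080 ft.

12080 ft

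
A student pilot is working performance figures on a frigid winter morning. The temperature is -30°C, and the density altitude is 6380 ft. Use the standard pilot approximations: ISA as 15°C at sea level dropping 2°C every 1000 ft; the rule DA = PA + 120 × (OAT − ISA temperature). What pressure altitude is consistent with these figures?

9500 ft

DA = PA + 120 × (OAT − (15 − 2·PA/1000)) = PA + 120·OAT − 1800 + 0.24·PA = 1.24·PA + 120·OAT − 1800.
So 1.24·PA = 6380 − 120 × (-30) + 1800 = 11780.
PA = 11780 / 1.24 = 9500 ft.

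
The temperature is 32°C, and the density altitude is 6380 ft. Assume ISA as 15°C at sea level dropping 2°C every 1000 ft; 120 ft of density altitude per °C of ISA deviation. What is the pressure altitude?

DA = PA + 120 × (OAT − (15 − 2·PA/1000)) = PA + 120·OAT − 1800 + 0.24·PA = 1.24·PA + 120·OAT − 1800.
So 1.24·PA = 6380 − 120 × 32 + 1800 = 4340.
PA = 4340 / 1.24 = 3500 ft.

3500 ft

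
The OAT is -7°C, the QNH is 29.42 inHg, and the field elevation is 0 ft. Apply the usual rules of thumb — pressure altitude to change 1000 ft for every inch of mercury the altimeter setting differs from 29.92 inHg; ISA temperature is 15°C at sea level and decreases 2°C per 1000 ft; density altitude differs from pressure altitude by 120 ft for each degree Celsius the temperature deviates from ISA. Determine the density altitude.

-2020 ft

Pressure altitude = 0 + (29.92 − 29.42) × 1000 = 0 + (+500) = 500 ft.
ISA temperature at 500 ft = 15 − 2 × (500/1000) = 14°C.
ISA deviation = -7 − 14 = -21°C.
Density altitude = 500 + 120 × (-21) = -2020 ft.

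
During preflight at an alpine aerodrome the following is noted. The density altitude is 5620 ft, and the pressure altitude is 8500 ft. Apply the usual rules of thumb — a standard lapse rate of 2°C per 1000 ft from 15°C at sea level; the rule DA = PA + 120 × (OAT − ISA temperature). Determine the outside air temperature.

Density altitude − pressure altitude = 5620 − 8500 = -2880 ft.
At 120 ft/°C that is an ISA deviation of -2880/120 = -24°C.
ISA temperature at 8500 ft = 15 − 2 × (8500/1000) = -2°C.
OAT = ISA + deviation = -2 + (-24) = -26°C.

-26°C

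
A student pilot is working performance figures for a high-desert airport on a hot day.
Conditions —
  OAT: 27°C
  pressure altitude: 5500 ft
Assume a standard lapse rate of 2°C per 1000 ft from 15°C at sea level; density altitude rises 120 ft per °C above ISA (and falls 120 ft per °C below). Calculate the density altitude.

ISA temperature at 5500 ft = 15 − 2 × (5500/1000) = 4°C.
ISA deviation = 27 − 4 = +23°C.
Density altitude = 5500 + 120 × (23) = 5500 + (+2760) = 8260 ft.

8260 ft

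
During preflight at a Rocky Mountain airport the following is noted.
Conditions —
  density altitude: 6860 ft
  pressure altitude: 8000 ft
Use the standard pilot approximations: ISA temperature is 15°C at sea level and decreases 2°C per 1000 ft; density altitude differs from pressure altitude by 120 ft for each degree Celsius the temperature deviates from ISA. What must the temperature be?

Density altitude − pressure altitude = 6860 − 8000 = -1140 ft.
At 120 ft/°C that is an ISA deviation of -1140/120 = -9.5°C.
ISA temperature at 8000 ft = 15 − 2 × (8000/1000) = -1°C.
OAT = ISA + deviation = -1 + (-9.5) = -10.5°C.

-10.5°C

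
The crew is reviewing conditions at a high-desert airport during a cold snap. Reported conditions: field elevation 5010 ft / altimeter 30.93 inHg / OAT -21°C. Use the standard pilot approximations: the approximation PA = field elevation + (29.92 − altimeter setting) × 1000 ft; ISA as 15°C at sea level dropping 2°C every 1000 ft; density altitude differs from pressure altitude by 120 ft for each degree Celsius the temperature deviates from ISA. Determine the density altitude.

640 ft

Pressure altitude = 5010 + (29.92 − 30.93) × 1000 = 5010 + (-1010) = 4000 ft.
ISA temperature at 4000 ft = 15 − 2 × (4000/1000) = 7°C.
ISA deviation = -21 − 7 = -28°C.
Density altitude = 4000 + 120 × (-28) = 640 ft.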